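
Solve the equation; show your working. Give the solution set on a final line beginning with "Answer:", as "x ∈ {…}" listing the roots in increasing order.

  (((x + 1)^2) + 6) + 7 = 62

Step 1. [(((x + 1)^2) + 6) + 7 = 62] +7 is outermost — subtract 7 both sides. So sub: ((x + 1)^2) + 6 = 55.
Step 2. [((x + 1)^2) + 6 = 55] 6 comes off first (subtract 6) ⇒ sub: (x + 1)^2 = 49.
Step 3. [(x + 1)^2 = 49] 49 ≥ 0, LHS is (·)² — take ±√, so sqrt: x + 1 = 7 or -7.
Step 4. [x + 1 = 7 or -7] subtract 1: x sits inside (… + 1), so sub: x = 6 or -8.

Answer: x ∈ {-8, 6}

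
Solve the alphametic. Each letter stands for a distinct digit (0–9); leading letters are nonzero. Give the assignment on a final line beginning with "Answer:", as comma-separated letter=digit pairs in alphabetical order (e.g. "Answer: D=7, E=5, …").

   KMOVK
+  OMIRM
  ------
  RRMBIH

Step 1. [R] R is the leading digit of a 6-digit sum of two 5-digit numbers; the final carry is exactly 1. So R=1.
Step 2. [col 1: K + M ≡ H (mod 10)] several values work for M in column 1 (K + M ≡ H (mod 10), carry-in 0); try M=9, so M=9.
Step 3. [col 1: K + M ≡ H (mod 10)] K=3 is one option consistent with column 1 (K + M ≡ H (mod 10), carry-in 0) — take it, so K=3.
Step 4. [col 1: K + M ≡ H (mod 10)] in column 1 we have K+M≡H with carry-in 0; given K=3, M=9 and digits 1,3,9 already taken and all letters distinct, that pins H to 2, so H=2.
Step 5. [col 2: V + R ≡ I (mod 10)] no forcing yet in column 2 (carry-in 1); I=8 is free and consistent — try it, so I=8.
Step 6. [col 2: V + R ≡ I (mod 10)] column 2 reads V+R+carry(1)=I with R=1, I=8; with digits 1,2,3,8,9 already taken and all letters distinct, the only value for V is 6 ⇒ V=6.
Step 7. [col 3: O + I ≡ B (mod 10)] column 3: given I=8, carry-in 0, and digits 1,2,3,6,8,9 already taken and all letters distinct, O+I≡B (mod 10) forces B=5 ⇒ B=5.
Step 8. [col 3: O + I ≡ B (mod 10)] in column 3 we have O+I≡B with carry-in 0; given I=8, B=5 and digits 1,2,3,5,6,8,9 already taken and all letters distinct, that pins O to 7, so O=7.

Answer: B=5, H=2, I=8, K=3, M=9, O=7, R=1, V=6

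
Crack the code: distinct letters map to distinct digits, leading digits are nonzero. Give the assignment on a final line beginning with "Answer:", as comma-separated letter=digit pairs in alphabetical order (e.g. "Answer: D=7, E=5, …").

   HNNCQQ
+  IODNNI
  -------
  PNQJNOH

Step 1. [col 1: Q + I ≡ H (mod 10)] column 1 (Q + I ≡ H (mod 10), carry-in 0) doesn't pin I yet; pick I=6 and continue, so I=6.
Step 2. [col 1: Q + I ≡ H (mod 10)] no forcing yet in column 1 (carry-in 0); Q=2 is free and consistent — try it. So Q=2.
Step 3. [P] the sum has 7 digits but both addends have 6; that extra leading digit P is the final carry, namely 1 ⇒ P=1.
Step 4. [col 1: Q + I ≡ H (mod 10)] column 1: given Q=2, I=6, carry-in 0, and digits 1,2,6 already taken and all letters distinct, Q+I≡H (mod 10) forces H=8 ⇒ H=8.
Step 5. [col 2: Q + N ≡ O (mod 10)] column 2 (Q + N ≡ O (mod 10), carry-in 0) doesn't pin N yet; pick N=5 and continue, so N=5.
Step 6. [col 2: Q + N ≡ O (mod 10)] column 2 reads Q+N+carry(0)=O with Q=2, N=5; with digits 1,2,5,6,8 already taken and all letters distinct, the only value for O is 7, so O=7.
Step 7. [col 3: C + N ≡ N (mod 10)] in column 3 we have C+N≡N with carry-in 0; given N=5 and digits 1,2,5,6,7,8 already taken and all letters distinct, that pins C to 0, so C=0.
Step 8. [col 4: N + D ≡ J (mod 10)] column 4 (N + D ≡ J (mod 10), carry-in 0) doesn't pin D yet; pick D=4 and continue, so D=4.
Step 9. [col 4: N + D ≡ J (mod 10)] column 4 reads N+D+carry(0)=J with N=5, D=4; with digits 0,1,2,4,5,6,7,8 already taken and all letters distinct, the only value for J is 9 ⇒ J=9.

Answer: C=0, D=4, H=8, I=6, J=9, N=5, O=7, P=1, Q=2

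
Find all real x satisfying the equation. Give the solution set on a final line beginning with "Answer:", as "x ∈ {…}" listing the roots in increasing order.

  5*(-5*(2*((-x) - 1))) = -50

Step 1. [5*(-5*(2*((-x) - 1))) = -50] LHS = 5·(…); ÷5 both sides, so div: -5*(2*((-x) - 1)) = -10.
Step 2. [-5*(2*((-x) - 1)) = -10] -5 out front; divide by -5. So div: 2*((-x) - 1) = 2.
Step 3. [2*((-x) - 1) = 2] 2 out front; divide by 2 ⇒ div: (-x) - 1 = 1.
Step 4. [(-x) - 1 = 1] add 1: x sits inside (… - 1). So sub: -x = 2.
Step 5. [-x = 2] LHS negated; negate both sides, so neg: x = -2.

Answer: x ∈ {-2}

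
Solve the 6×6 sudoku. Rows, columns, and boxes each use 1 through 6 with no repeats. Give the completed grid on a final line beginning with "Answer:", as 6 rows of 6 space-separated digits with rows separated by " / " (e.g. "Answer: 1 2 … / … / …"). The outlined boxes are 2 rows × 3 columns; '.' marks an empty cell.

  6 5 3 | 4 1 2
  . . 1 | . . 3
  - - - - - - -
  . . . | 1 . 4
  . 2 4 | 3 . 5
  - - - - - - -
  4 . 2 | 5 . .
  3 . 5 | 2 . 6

Step 1. [r5c2∈{1,6}] row 5 places 6 nowhere but r5c2. So r5c2=6.
Step 2. [r4c5∈{6}] r4c5 has the single candidate 6. So r4c5=6.
Step 3. [r3c5∈{2}] nothing but 2 survives at r3c5. So r3c5=2.
Step 4. [r4c1∈{1}] r4c1 is down to just 1 ⇒ r4c1=1.
Step 5. [r2c1∈{2}] r2c1 has the single candidate 2 ⇒ r2c1=2.
Step 6. [r2c5∈{5}] r2c5's peers cover all but 5. So r2c5=5.
Step 7. [r3c1∈{5}] r3c1 is down to just 5. So r3c1=5.
Step 8. [r3c2∈{3}] only 3 remains possible at r3c2, so r3c2=3.
Step 9. [r6c5∈{4}] r6c5's peers cover all but 4, so r6c5=4.
Step 10. [r2c2∈{4}] r2c2 is down to just 4 ⇒ r2c2=4.
Step 11. [r2c4∈{6}] only 6 remains possible at r2c4 ⇒ r2c4=6.
Step 12. [r3c3∈{6}] nothing but 6 survives at r3c3, so r3c3=6.
Step 13. [r5c5∈{3}] r5c5's peers cover all but 3 ⇒ r5c5=3.
Step 14. [r6c2∈{1}] r6c2 is down to just 1 ⇒ r6c2=1.
Step 15. [r5c6∈{1}] only 1 remains possible at r5c6. So r5c6=1.

Answer: 6 5 3 4 1 2 / 2 4 1 6 5 3 / 5 3 6 1 2 4 / 1 2 4 3 6 5 / 4 6 2 5 3 1 / 3 1 5 2 4 6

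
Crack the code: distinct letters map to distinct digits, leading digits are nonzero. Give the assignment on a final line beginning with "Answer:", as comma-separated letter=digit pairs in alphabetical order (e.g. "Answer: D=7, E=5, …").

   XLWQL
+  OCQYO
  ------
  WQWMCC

Step 1. [col 1: L + O ≡ C (mod 10)] no forcing yet in column 1 (carry-in 0); O=7 is free and consistent — try it. So O=7.
Step 2. [col 1: L + O ≡ C (mod 10)] column 1 (L + O ≡ C (mod 10), carry-in 0) doesn't pin C yet; pick C=9 and continue, so C=9.
Step 3. [col 1: L + O ≡ C (mod 10)] from column 1 (O=7, C=9, carry-in 0, digits 7,9 already taken and all letters distinct): L must equal 2. So L=2.
Step 4. [col 2: Q + Y ≡ C (mod 10)] column 2 (Q + Y ≡ C (mod 10), carry-in 0) doesn't pin Y yet; pick Y=6 and continue ⇒ Y=6.
Step 5. [col 2: Q + Y ≡ C (mod 10)] in column 2 we have Q+Y≡C with carry-in 0; given Y=6, C=9 and digits 2,6,7,9 already taken and all letters distinct, that pins Q to 3, so Q=3.
Step 6. [col 3: W + Q ≡ M (mod 10)] no forcing yet in column 3 (carry-in 0); M=4 is free and consistent — try it, so M=4.
Step 7. [col 3: W + Q ≡ M (mod 10)] from column 3 (Q=3, M=4, carry-in 0, digits 2,3,4,6,7,9 already taken and all letters distinct): W must equal 1 ⇒ W=1.
Step 8. [col 5: X + O ≡ Q (mod 10)] column 5 reads X+O+carry(1)=Q with O=7, Q=3; with digits 1,2,3,4,6,7,9 already taken and all letters distinct, the only value for X is 5 ⇒ X=5.

Answer: C=9, L=2, M=4, O=7, Q=3, W=1, X=5, Y=6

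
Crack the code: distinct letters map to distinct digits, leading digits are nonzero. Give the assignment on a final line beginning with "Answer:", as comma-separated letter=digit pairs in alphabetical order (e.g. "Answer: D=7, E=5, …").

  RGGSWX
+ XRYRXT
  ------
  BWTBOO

Step 1. [col 1: X + T ≡ O (mod 10)] column 1 (X + T ≡ O (mod 10), carry-in 0) doesn't pin T yet; pick T=8 and continue. So T=8.
Step 2. [col 1: X + T ≡ O (mod 10)] several values work for X in column 1 (X + T ≡ O (mod 10), carry-in 0); try X=2 ⇒ X=2.
Step 3. [col 1: X + T ≡ O (mod 10)] in column 1 we have X+T≡O with carry-in 0; given X=2, T=8 and digits 2,8 already taken and all letters distinct, that pins O to 0. So O=0.
Step 4. [col 2: W + X ≡ O (mod 10)] column 2: given X=2, O=0, carry-in 1, and digits 0,2,8 already taken and all letters distinct, W+X≡O (mod 10) forces W=7, so W=7.
Step 5. [col 3: S + R ≡ B (mod 10)] no forcing yet in column 3 (carry-in 1); R=4 is free and consistent — try it. So R=4.
Step 6. [col 3: S + R ≡ B (mod 10)] several values work for S in column 3 (S + R ≡ B (mod 10), carry-in 1); try S=1 ⇒ S=1.
Step 7. [col 3: S + R ≡ B (mod 10)] column 3 reads S+R+carry(1)=B with S=1, R=4; with digits 0,1,2,4,7,8 already taken and all letters distinct, the only value for B is 6. So B=6.
Step 8. [col 4: G + Y ≡ T (mod 10)] G=3 is one option consistent with column 4 (G + Y ≡ T (mod 10), carry-in 0) — take it. So G=3.
Step 9. [col 4: G + Y ≡ T (mod 10)] column 4: given G=3, T=8, carry-in 0, and digits 0,1,2,3,4,6,7,8 already taken and all letters distinct, G+Y≡T (mod 10) forces Y=5. So Y=5.

Answer: B=6, G=3, O=0, R=4, S=1, T=8, W=7, X=2, Y=5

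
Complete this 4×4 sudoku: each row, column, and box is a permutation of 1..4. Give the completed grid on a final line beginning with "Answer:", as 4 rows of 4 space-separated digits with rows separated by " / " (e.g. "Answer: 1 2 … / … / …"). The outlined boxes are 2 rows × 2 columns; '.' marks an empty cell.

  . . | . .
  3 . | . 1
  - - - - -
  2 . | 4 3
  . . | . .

Step 1. [r2c3∈{2}] nothing but 2 survives at r2c3 ⇒ r2c3=2.
Step 2. [r2c2∈{4}] only 4 remains possible at r2c2 ⇒ r2c2=4.
Step 3. [r3c2∈{1}] r3c2 is down to just 1. So r3c2=1.
Step 4. [r4c1∈{4}] r4c1 has the single candidate 4, so r4c1=4.
Step 5. [r4c4∈{2}] nothing but 2 survives at r4c4, so r4c4=2.
Step 6. [r1c3∈{3}] r1c3's peers cover all but 3 ⇒ r1c3=3.
Step 7. [r1c4∈{4}] r1c4 is down to just 4. So r1c4=4.
Step 8. [r4c2∈{3}] r4c2's peers cover all but 3, so r4c2=3.
Step 9. [r4c3∈{1}] r4c3 is down to just 1 ⇒ r4c3=1.
Step 10. [r1c2∈{2}] only 2 remains possible at r1c2, so r1c2=2.
Step 11. [r1c1∈{1}] r1c1 has the single candidate 1. So r1c1=1.

Answer: 1 2 3 4 / 3 4 2 1 / 2 1 4 3 / 4 3 1 2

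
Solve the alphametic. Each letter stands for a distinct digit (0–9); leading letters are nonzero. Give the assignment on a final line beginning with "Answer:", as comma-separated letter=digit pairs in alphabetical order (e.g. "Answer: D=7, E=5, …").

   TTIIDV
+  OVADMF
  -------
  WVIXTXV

Step 1. [W] adding two 6-digit numbers gives at most 6+1 digits, and here it does — W is that final carry and must be 1 ⇒ W=1.
Step 2. [col 1: V + F ≡ V (mod 10)] from column 1 (nothing yet, carry-in 0, digits 1 already taken and all letters distinct): F must equal 0, so F=0.
Step 3. [col 1: V + F ≡ V (mod 10)] no forcing yet in column 1 (carry-in 0); V=4 is free and consistent — try it, so V=4.
Step 4. [col 2: D + M ≡ X (mod 10)] column 2 (D + M ≡ X (mod 10), carry-in 0) doesn't pin M yet; pick M=3 and continue. So M=3.
Step 5. [col 2: D + M ≡ X (mod 10)] several values work for D in column 2 (D + M ≡ X (mod 10), carry-in 0); try D=6, so D=6.
Step 6. [col 2: D + M ≡ X (mod 10)] column 2: given D=6, M=3, carry-in 0, and digits 0,1,3,4,6 already taken and all letters distinct, D+M≡X (mod 10) forces X=9. So X=9.
Step 7. [col 3: I + D ≡ T (mod 10)] from column 3 (D=6, carry-in 0, digits 0,1,3,4,6,9 already taken and all letters distinct): I must equal 2. So I=2.
Step 8. [col 3: I + D ≡ T (mod 10)] column 3 reads I+D+carry(0)=T with I=2, D=6; with digits 0,1,2,3,4,6,9 already taken and all letters distinct, the only value for T is 8 ⇒ T=8.
Step 9. [col 4: I + A ≡ X (mod 10)] column 4 reads I+A+carry(0)=X with I=2, X=9; with digits 0,1,2,3,4,6,8,9 already taken and all letters distinct, the only value for A is 7, so A=7.
Step 10. [col 6: T + O ≡ V (mod 10)] column 6: given T=8, V=4, carry-in 1, and digits 0,1,2,3,4,6,7,8,9 already taken and all letters distinct, T+O≡V (mod 10) forces O=5 ⇒ O=5.

Answer: A=7, D=6, F=0, I=2, M=3, O=5, T=8, V=4, W=1, X=9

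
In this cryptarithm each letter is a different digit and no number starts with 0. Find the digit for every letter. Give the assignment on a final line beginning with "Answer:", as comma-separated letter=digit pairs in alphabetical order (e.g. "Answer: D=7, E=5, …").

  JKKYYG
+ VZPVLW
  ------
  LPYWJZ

Step 1. [col 1: G + W ≡ Z (mod 10)] G=8 is one option consistent with column 1 (G + W ≡ Z (mod 10), carry-in 0) — take it. So G=8.
Step 2. [col 1: G + W ≡ Z (mod 10)] no forcing yet in column 1 (carry-in 0); W=9 is free and consistent — try it ⇒ W=9.
Step 3. [col 1: G + W ≡ Z (mod 10)] from column 1 (G=8, W=9, carry-in 0, digits 8,9 already taken and all letters distinct): Z must equal 7, so Z=7.
Step 4. [col 2: Y + L ≡ J (mod 10)] several values work for L in column 2 (Y + L ≡ J (mod 10), carry-in 1); try L=6. So L=6.
Step 5. [col 2: Y + L ≡ J (mod 10)] column 2 (Y + L ≡ J (mod 10), carry-in 1) doesn't pin J yet; pick J=2 and continue, so J=2.
Step 6. [col 2: Y + L ≡ J (mod 10)] column 2 reads Y+L+carry(1)=J with L=6, J=2; with digits 2,6,7,8,9 already taken and all letters distinct, the only value for Y is 5. So Y=5.
Step 7. [col 3: Y + V ≡ W (mod 10)] column 3 reads Y+V+carry(1)=W with Y=5, W=9; with digits 2,5,6,7,8,9 already taken and all letters distinct, the only value for V is 3 ⇒ V=3.
Step 8. [col 4: K + P ≡ Y (mod 10)] column 4 (K + P ≡ Y (mod 10), carry-in 0) doesn't pin K yet; pick K=4 and continue ⇒ K=4.
Step 9. [col 4: K + P ≡ Y (mod 10)] from column 4 (K=4, Y=5, carry-in 0, digits 2,3,4,5,6,7,8,9 already taken and all letters distinct): P must equal 1. So P=1.

Answer: G=8, J=2, K=4, L=6, P=1, V=3, W=9, Y=5, Z=7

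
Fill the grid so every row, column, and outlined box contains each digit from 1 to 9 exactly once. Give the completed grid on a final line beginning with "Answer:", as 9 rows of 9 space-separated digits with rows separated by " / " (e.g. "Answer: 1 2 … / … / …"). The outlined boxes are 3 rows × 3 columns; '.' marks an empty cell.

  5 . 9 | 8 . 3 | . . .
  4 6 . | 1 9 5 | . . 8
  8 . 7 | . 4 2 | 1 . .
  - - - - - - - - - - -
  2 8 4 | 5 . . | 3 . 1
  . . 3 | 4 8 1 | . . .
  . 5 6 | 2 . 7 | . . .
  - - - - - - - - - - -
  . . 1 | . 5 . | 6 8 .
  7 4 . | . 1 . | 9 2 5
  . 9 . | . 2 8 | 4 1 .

Step 1. [r4c8∈{6,7,9}] r4c8 is the only open cell in row 4 admitting 7, so r4c8=7.
Step 2. [r3c4∈{6}] nothing but 6 survives at r3c4, so r3c4=6.
Step 3. [r7c1∈{3}] only 3 remains possible at r7c1 ⇒ r7c1=3.
Step 4. [r2c7∈{2,7}] r2c7 is the only open cell in row 2 admitting 7, so r2c7=7.
Step 5. [r3c8∈{3,5,9}] r3c8 is the only open cell in row 3 admitting 5, so r3c8=5.
Step 6. [r1c7∈{2}] only 2 remains possible at r1c7. So r1c7=2.
Step 7. [r3c9∈{3,9}] r3c9 is the only open cell in row 3 admitting 9 ⇒ r3c9=9.
Step 8. [r7c9∈{7}] r7c9 is down to just 7, so r7c9=7.
Step 9. [r4c6∈{6,9}] row 4 places 9 nowhere but r4c6 ⇒ r4c6=9.
Step 10. [r5c1∈{9}] only 9 remains possible at r5c1, so r5c1=9.
Step 11. [r5c8∈{6}] nothing but 6 survives at r5c8, so r5c8=6.
Step 12. [r6c9∈{4}] r6c9's peers cover all but 4. So r6c9=4.
Step 13. [r8c4∈{3}] r8c4's peers cover all but 3 ⇒ r8c4=3.
Step 14. [r1c8∈{4}] r1c8 is down to just 4. So r1c8=4.
Step 15. [r7c4∈{9}] nothing but 9 survives at r7c4, so r7c4=9.
Step 16. [r5c7∈{5}] r5c7 is down to just 5, so r5c7=5.
Step 17. [r1c2∈{1}] nothing but 1 survives at r1c2. So r1c2=1.
Step 18. [r5c9∈{2}] r5c9 has the single candidate 2 ⇒ r5c9=2.
Step 19. [r5c2∈{7}] r5c2's peers cover all but 7 ⇒ r5c2=7.
Step 20. [r3c2∈{3}] only 3 remains possible at r3c2, so r3c2=3.
Step 21. [r6c1∈{1}] only 1 remains possible at r6c1, so r6c1=1.
Step 22. [r1c9∈{6}] r1c9 has the single candidate 6. So r1c9=6.
Step 23. [r7c6∈{4}] r7c6 has the single candidate 4, so r7c6=4.
Step 24. [r2c8∈{3}] r2c8's peers cover all but 3. So r2c8=3.
Step 25. [r9c1∈{6}] r9c1 has the single candidate 6 ⇒ r9c1=6.
Step 26. [r6c7∈{8}] r6c7 has the single candidate 8. So r6c7=8.
Step 27. [r7c2∈{2}] r7c2's peers cover all but 2, so r7c2=2.
Step 28. [r8c6∈{6}] r8c6's peers cover all but 6. So r8c6=6.
Step 29. [r8c3∈{8}] r8c3's peers cover all but 8 ⇒ r8c3=8.
Step 30. [r9c4∈{7}] only 7 remains possible at r9c4, so r9c4=7.
Step 31. [r2c3∈{2}] r2c3's peers cover all but 2, so r2c3=2.
Step 32. [r1c5∈{7}] only 7 remains possible at r1c5 ⇒ r1c5=7.
Step 33. [r9c3∈{5}] r9c3 has the single candidate 5 ⇒ r9c3=5.
Step 34. [r9c9∈{3}] nothing but 3 survives at r9c9 ⇒ r9c9=3.
Step 35. [r6c8∈{9}] r6c8's peers cover all but 9. So r6c8=9.
Step 36. [r6c5∈{3}] only 3 remains possible at r6c5. So r6c5=3.
Step 37. [r4c5∈{6}] nothing but 6 survives at r4c5 ⇒ r4c5=6.

Answer: 5 1 9 8 7 3 2 4 6 / 4 6 2 1 9 5 7 3 8 / 8 3 7 6 4 2 1 5 9 / 2 8 4 5 6 9 3 7 1 / 9 7 3 4 8 1 5 6 2 / 1 5 6 2 3 7 8 9 4 / 3 2 1 9 5 4 6 8 7 / 7 4 8 3 1 6 9 2 5 / 6 9 5 7 2 8 4 1 3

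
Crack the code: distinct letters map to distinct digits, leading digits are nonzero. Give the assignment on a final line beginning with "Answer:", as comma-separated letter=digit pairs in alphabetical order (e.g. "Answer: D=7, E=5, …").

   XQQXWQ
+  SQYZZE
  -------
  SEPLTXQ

Step 1. [col 1: Q + E ≡ Q (mod 10)] column 1 reads Q+E+carry(0)=Q with nothing yet; with all letters distinct, none taken yet, the only value for E is 0 ⇒ E=0.
Step 2. [S] adding two 6-digit numbers gives at most 6+1 digits, and here it does — S is that final carry and must be 1. So S=1.
Step 3. [col 1: Q + E ≡ Q (mod 10)] several values work for Q in column 1 (Q + E ≡ Q (mod 10), carry-in 0); try Q=4 ⇒ Q=4.
Step 4. [col 2: W + Z ≡ X (mod 10)] no forcing yet in column 2 (carry-in 0); X=9 is free and consistent — try it ⇒ X=9.
Step 5. [col 2: W + Z ≡ X (mod 10)] W=3 is one option consistent with column 2 (W + Z ≡ X (mod 10), carry-in 0) — take it. So W=3.
Step 6. [col 2: W + Z ≡ X (mod 10)] column 2: given W=3, X=9, carry-in 0, and digits 0,1,3,4,9 already taken and all letters distinct, W+Z≡X (mod 10) forces Z=6, so Z=6.
Step 7. [col 3: X + Z ≡ T (mod 10)] from column 3 (X=9, Z=6, carry-in 0, digits 0,1,3,4,6,9 already taken and all letters distinct): T must equal 5, so T=5.
Step 8. [col 4: Q + Y ≡ L (mod 10)] Y=2 is one option consistent with column 4 (Q + Y ≡ L (mod 10), carry-in 1) — take it ⇒ Y=2.
Step 9. [col 4: Q + Y ≡ L (mod 10)] in column 4 we have Q+Y≡L with carry-in 1; given Q=4, Y=2 and digits 0,1,2,3,4,5,6,9 already taken and all letters distinct, that pins L to 7 ⇒ L=7.
Step 10. [col 5: Q + Q ≡ P (mod 10)] from column 5 (Q=4, carry-in 0, digits 0,1,2,3,4,5,6,7,9 already taken and all letters distinct): P must equal 8. So P=8.

Answer: E=0, L=7, P=8, Q=4, S=1, T=5, W=3, X=9, Y=2, Z=6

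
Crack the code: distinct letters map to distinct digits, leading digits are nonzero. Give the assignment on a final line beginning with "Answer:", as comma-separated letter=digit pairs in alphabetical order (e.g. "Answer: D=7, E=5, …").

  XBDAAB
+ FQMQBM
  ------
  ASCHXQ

Step 1. [col 1: B + M ≡ Q (mod 10)] no forcing yet in column 1 (carry-in 0); Q=2 is free and consistent — try it ⇒ Q=2.
Step 2. [col 1: B + M ≡ Q (mod 10)] several values work for M in column 1 (B + M ≡ Q (mod 10), carry-in 0); try M=5 ⇒ M=5.
Step 3. [col 1: B + M ≡ Q (mod 10)] column 1: given M=5, Q=2, carry-in 0, and digits 2,5 already taken and all letters distinct, B+M≡Q (mod 10) forces B=7, so B=7.
Step 4. [col 2: A + B ≡ X (mod 10)] X=4 is one option consistent with column 2 (A + B ≡ X (mod 10), carry-in 1) — take it. So X=4.
Step 5. [col 2: A + B ≡ X (mod 10)] from column 2 (B=7, X=4, carry-in 1, digits 2,4,5,7 already taken and all letters distinct): A must equal 6, so A=6.
Step 6. [col 3: A + Q ≡ H (mod 10)] column 3: given A=6, Q=2, carry-in 1, and digits 2,4,5,6,7 already taken and all letters distinct, A+Q≡H (mod 10) forces H=9. So H=9.
Step 7. [col 4: D + M ≡ C (mod 10)] no forcing yet in column 4 (carry-in 0); D=8 is free and consistent — try it ⇒ D=8.
Step 8. [col 4: D + M ≡ C (mod 10)] in column 4 we have D+M≡C with carry-in 0; given D=8, M=5 and digits 2,4,5,6,7,8,9 already taken and all letters distinct, that pins C to 3. So C=3.
Step 9. [col 5: B + Q ≡ S (mod 10)] in column 5 we have B+Q≡S with carry-in 1; given B=7, Q=2 and digits 2,3,4,5,6,7,8,9 already taken and all letters distinct, that pins S to 0 ⇒ S=0.
Step 10. [col 6: X + F ≡ A (mod 10)] column 6: given X=4, A=6, carry-in 1, and digits 0,2,3,4,5,6,7,8,9 already taken and all letters distinct, X+F≡A (mod 10) forces F=1 ⇒ F=1.

Answer: A=6, B=7, C=3, D=8, F=1, H=9, M=5, Q=2, S=0, X=4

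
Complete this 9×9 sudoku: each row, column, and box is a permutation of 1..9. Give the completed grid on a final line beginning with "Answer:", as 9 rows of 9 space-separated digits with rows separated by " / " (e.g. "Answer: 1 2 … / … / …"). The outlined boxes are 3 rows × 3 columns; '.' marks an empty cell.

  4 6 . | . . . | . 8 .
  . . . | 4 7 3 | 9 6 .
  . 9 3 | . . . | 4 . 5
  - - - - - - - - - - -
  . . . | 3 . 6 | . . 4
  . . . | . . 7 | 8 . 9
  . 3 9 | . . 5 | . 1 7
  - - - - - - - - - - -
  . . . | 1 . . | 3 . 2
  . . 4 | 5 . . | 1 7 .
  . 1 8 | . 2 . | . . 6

Step 1. [r5c4∈{2}] nothing but 2 survives at r5c4, so r5c4=2.
Step 2. [r3c1∈{1,2,7,8}] in row 3, 7 fits only at r3c1. So r3c1=7.
Step 3. [r4c5∈{1,8,9}] 9 has one home in row 4: r4c5. So r4c5=9.
Step 4. [r5c5∈{1,4}] in box 5, 1 fits only at r5c5. So r5c5=1.
Step 5. [r9c7∈{5}] r9c7 has the single candidate 5, so r9c7=5.
Step 6. [r4c7∈{2}] only 2 remains possible at r4c7, so r4c7=2.
Step 7. [r6c1∈{2,6,8}] row 6 places 2 nowhere but r6c1. So r6c1=2.
Step 8. [r4c8∈{5}] r4c8 is down to just 5, so r4c8=5.
Step 9. [r8c5∈{3,6,8}] col 5 places 3 nowhere but r8c5. So r8c5=3.
Step 10. [r7c5∈{4,6,8}] across box 8, 6 lands solely at r7c5, so r7c5=6.
Step 11. [r7c6∈{4,8,9}] in row 7, 8 fits only at r7c6, so r7c6=8.
Step 12. [r8c6∈{9}] r8c6 has the single candidate 9. So r8c6=9.
Step 13. [r2c9∈{1}] r2c9 has the single candidate 1. So r2c9=1.
Step 14. [r1c3∈{1,2,5}] r1c3 is the only open cell in box 1 admitting 1. So r1c3=1.
Step 15. [r3c5∈{8}] r3c5 is down to just 8 ⇒ r3c5=8.
Step 16. [r2c3∈{2,5}] across col 3, 2 lands solely at r2c3, so r2c3=2.
Step 17. [r4c3∈{7}] only 7 remains possible at r4c3, so r4c3=7.
Step 18. [r7c3∈{5}] r7c3 has the single candidate 5, so r7c3=5.
Step 19. [r4c2∈{8}] nothing but 8 survives at r4c2. So r4c2=8.
Step 20. [r7c8∈{4,9}] across row 7, 4 lands solely at r7c8. So r7c8=4.
Step 21. [r2c2∈{5}] only 5 remains possible at r2c2 ⇒ r2c2=5.
Step 22. [r7c1∈{9}] nothing but 9 survives at r7c1. So r7c1=9.
Step 23. [r3c8∈{2}] r3c8 is down to just 2, so r3c8=2.
Step 24. [r5c3∈{6}] r5c3 is down to just 6, so r5c3=6.
Step 25. [r5c8∈{3}] r5c8's peers cover all but 3, so r5c8=3.
Step 26. [r3c4∈{6}] r3c4's peers cover all but 6 ⇒ r3c4=6.
Step 27. [r9c8∈{9}] r9c8 has the single candidate 9, so r9c8=9.
Step 28. [r9c4∈{7}] r9c4 is down to just 7 ⇒ r9c4=7.
Step 29. [r6c4∈{8}] only 8 remains possible at r6c4 ⇒ r6c4=8.
Step 30. [r1c9∈{3}] r1c9 is down to just 3, so r1c9=3.
Step 31. [r9c6∈{4}] r9c6's peers cover all but 4 ⇒ r9c6=4.
Step 32. [r3c6∈{1}] nothing but 1 survives at r3c6. So r3c6=1.
Step 33. [r8c2∈{2}] nothing but 2 survives at r8c2, so r8c2=2.
Step 34. [r1c7∈{7}] r1c7's peers cover all but 7. So r1c7=7.
Step 35. [r9c1∈{3}] r9c1 is down to just 3 ⇒ r9c1=3.
Step 36. [r5c1∈{5}] only 5 remains possible at r5c1 ⇒ r5c1=5.
Step 37. [r1c5∈{5}] r1c5 has the single candidate 5, so r1c5=5.
Step 38. [r4c1∈{1}] r4c1's peers cover all but 1 ⇒ r4c1=1.
Step 39. [r8c9∈{8}] only 8 remains possible at r8c9, so r8c9=8.
Step 40. [r8c1∈{6}] nothing but 6 survives at r8c1, so r8c1=6.
Step 41. [r7c2∈{7}] r7c2 has the single candidate 7, so r7c2=7.
Step 42. [r5c2∈{4}] r5c2 has the single candidate 4 ⇒ r5c2=4.
Step 43. [r6c5∈{4}] r6c5 has the single candidate 4. So r6c5=4.
Step 44. [r1c4∈{9}] r1c4 has the single candidate 9. So r1c4=9.
Step 45. [r6c7∈{6}] nothing but 6 survives at r6c7. So r6c7=6.
Step 46. [r1c6∈{2}] nothing but 2 survives at r1c6, so r1c6=2.
Step 47. [r2c1∈{8}] r2c1 has the single candidate 8, so r2c1=8.

Answer: 4 6 1 9 5 2 7 8 3 / 8 5 2 4 7 3 9 6 1 / 7 9 3 6 8 1 4 2 5 / 1 8 7 3 9 6 2 5 4 / 5 4 6 2 1 7 8 3 9 / 2 3 9 8 4 5 6 1 7 / 9 7 5 1 6 8 3 4 2 / 6 2 4 5 3 9 1 7 8 / 3 1 8 7 2 4 5 9 6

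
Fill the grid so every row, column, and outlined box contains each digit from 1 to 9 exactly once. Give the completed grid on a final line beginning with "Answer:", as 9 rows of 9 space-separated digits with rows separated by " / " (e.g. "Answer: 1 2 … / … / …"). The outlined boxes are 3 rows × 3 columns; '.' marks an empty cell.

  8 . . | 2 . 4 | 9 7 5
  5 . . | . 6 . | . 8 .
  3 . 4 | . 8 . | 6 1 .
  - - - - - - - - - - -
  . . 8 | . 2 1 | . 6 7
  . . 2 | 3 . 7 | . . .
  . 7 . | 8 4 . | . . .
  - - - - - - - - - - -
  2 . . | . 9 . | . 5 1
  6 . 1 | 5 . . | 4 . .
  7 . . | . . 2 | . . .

Step 1. [r7c3∈{3}] only 3 remains possible at r7c3, so r7c3=3.
Step 2. [r5c2∈{1,4,5,6,9}] 6 has one home in row 5: r5c2 ⇒ r5c2=6.
Step 3. [r4c4∈{9}] r4c4 is down to just 9. So r4c4=9.
Step 4. [r3c9∈{2}] r3c9's peers cover all but 2 ⇒ r3c9=2.
Step 5. [r2c7∈{3}] only 3 remains possible at r2c7, so r2c7=3.
Step 6. [r3c2∈{9}] r3c2 is down to just 9 ⇒ r3c2=9.
Step 7. [r8c6∈{3,8}] across col 6, 3 lands solely at r8c6, so r8c6=3.
Step 8. [r9c7∈{8}] r9c7 is down to just 8. So r9c7=8.
Step 9. [r8c9∈{9}] only 9 remains possible at r8c9. So r8c9=9.
Step 10. [r4c7∈{5}] r4c7 has the single candidate 5, so r4c7=5.
Step 11. [r5c8∈{4,9}] in col 8, 4 fits only at r5c8. So r5c8=4.
Step 12. [r6c8∈{2,3,9}] r6c8 is the only open cell in col 8 admitting 9 ⇒ r6c8=9.
Step 13. [r9c2∈{4,5}] in col 2, 5 fits only at r9c2. So r9c2=5.
Step 14. [r9c4∈{1,4,6}] 4 has one home in row 9: r9c4 ⇒ r9c4=4.
Step 15. [r2c4∈{1,7}] col 4 places 1 nowhere but r2c4 ⇒ r2c4=1.
Step 16. [r7c2∈{4,8}] 4 has one home in row 7: r7c2, so r7c2=4.
Step 17. [r6c1∈{1}] nothing but 1 survives at r6c1 ⇒ r6c1=1.
Step 18. [r6c6∈{5,6}] row 6 places 6 nowhere but r6c6. So r6c6=6.
Step 19. [r7c7∈{7}] only 7 remains possible at r7c7. So r7c7=7.
Step 20. [r9c9∈{3,6}] row 9 places 6 nowhere but r9c9, so r9c9=6.
Step 21. [r9c8∈{3}] nothing but 3 survives at r9c8, so r9c8=3.
Step 22. [r3c6∈{5}] r3c6's peers cover all but 5. So r3c6=5.
Step 23. [r4c2∈{3}] only 3 remains possible at r4c2, so r4c2=3.
Step 24. [r1c2∈{1}] r1c2's peers cover all but 1. So r1c2=1.
Step 25. [r7c6∈{8}] r7c6 is down to just 8 ⇒ r7c6=8.
Step 26. [r6c9∈{3}] only 3 remains possible at r6c9 ⇒ r6c9=3.
Step 27. [r5c1∈{9}] r5c1 has the single candidate 9 ⇒ r5c1=9.
Step 28. [r6c3∈{5}] r6c3 is down to just 5 ⇒ r6c3=5.
Step 29. [r2c9∈{4}] r2c9's peers cover all but 4 ⇒ r2c9=4.
Step 30. [r2c6∈{9}] r2c6's peers cover all but 9, so r2c6=9.
Step 31. [r8c8∈{2}] only 2 remains possible at r8c8 ⇒ r8c8=2.
Step 32. [r9c3∈{9}] only 9 remains possible at r9c3 ⇒ r9c3=9.
Step 33. [r9c5∈{1}] r9c5 has the single candidate 1, so r9c5=1.
Step 34. [r4c1∈{4}] nothing but 4 survives at r4c1, so r4c1=4.
Step 35. [r8c2∈{8}] r8c2 is down to just 8. So r8c2=8.
Step 36. [r3c4∈{7}] nothing but 7 survives at r3c4 ⇒ r3c4=7.
Step 37. [r5c7∈{1}] r5c7 is down to just 1 ⇒ r5c7=1.
Step 38. [r6c7∈{2}] r6c7 is down to just 2, so r6c7=2.
Step 39. [r7c4∈{6}] r7c4 is down to just 6. So r7c4=6.
Step 40. [r2c3∈{7}] nothing but 7 survives at r2c3 ⇒ r2c3=7.
Step 41. [r1c5∈{3}] r1c5's peers cover all but 3, so r1c5=3.
Step 42. [r8c5∈{7}] nothing but 7 survives at r8c5 ⇒ r8c5=7.
Step 43. [r1c3∈{6}] r1c3 is down to just 6. So r1c3=6.
Step 44. [r5c9∈{8}] r5c9 is down to just 8. So r5c9=8.
Step 45. [r2c2∈{2}] nothing but 2 survives at r2c2. So r2c2=2.
Step 46. [r5c5∈{5}] r5c5 is down to just 5. So r5c5=5.

Answer: 8 1 6 2 3 4 9 7 5 / 5 2 7 1 6 9 3 8 4 / 3 9 4 7 8 5 6 1 2 / 4 3 8 9 2 1 5 6 7 / 9 6 2 3 5 7 1 4 8 / 1 7 5 8 4 6 2 9 3 / 2 4 3 6 9 8 7 5 1 / 6 8 1 5 7 3 4 2 9 / 7 5 9 4 1 2 8 3 6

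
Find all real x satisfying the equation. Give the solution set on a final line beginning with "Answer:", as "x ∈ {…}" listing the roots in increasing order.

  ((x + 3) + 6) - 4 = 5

Step 1. [((x + 3) + 6) - 4 = 5] add 4: x sits inside (… - 4), so sub: (x + 3) + 6 = 9.
Step 2. [(x + 3) + 6 = 9] the outer +6 inverts by subtracting 6. So sub: x + 3 = 3.
Step 3. [x + 3 = 3] subtract 3: x sits inside (… + 3), so sub: x = 0.

Answer: x ∈ {0}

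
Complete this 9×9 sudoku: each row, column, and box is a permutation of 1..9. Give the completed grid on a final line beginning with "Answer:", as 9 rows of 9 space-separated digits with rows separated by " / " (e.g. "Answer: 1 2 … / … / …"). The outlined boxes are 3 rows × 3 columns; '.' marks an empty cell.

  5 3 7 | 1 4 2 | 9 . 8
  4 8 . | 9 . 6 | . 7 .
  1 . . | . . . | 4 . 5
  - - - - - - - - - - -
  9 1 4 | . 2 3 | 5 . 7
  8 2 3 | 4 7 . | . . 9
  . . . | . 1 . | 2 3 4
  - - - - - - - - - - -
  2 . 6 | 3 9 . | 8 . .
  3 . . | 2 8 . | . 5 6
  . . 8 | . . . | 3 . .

Step 1. [r7c9∈{1}] nothing but 1 survives at r7c9, so r7c9=1.
Step 2. [r9c1∈{7}] only 7 remains possible at r9c1. So r9c1=7.
Step 3. [r5c6∈{5}] nothing but 5 survives at r5c6. So r5c6=5.
Step 4. [r7c2∈{4,5}] row 7 places 5 nowhere but r7c2. So r7c2=5.
Step 5. [r7c6∈{4,7}] r7c6 is the only open cell in row 7 admitting 7. So r7c6=7.
Step 6. [r1c8∈{6}] only 6 remains possible at r1c8, so r1c8=6.
Step 7. [r4c4∈{6,8}] in row 4, 6 fits only at r4c4. So r4c4=6.
Step 8. [r9c8∈{2,4,9}] across col 8, 9 lands solely at r9c8. So r9c8=9.
Step 9. [r3c8∈{2}] r3c8's peers cover all but 2 ⇒ r3c8=2.
Step 10. [r6c4∈{8}] r6c4's peers cover all but 8. So r6c4=8.
Step 11. [r9c2∈{4}] only 4 remains possible at r9c2. So r9c2=4.
Step 12. [r8c3∈{1,9}] in col 3, 1 fits only at r8c3. So r8c3=1.
Step 13. [r2c5∈{3,5}] across row 2, 5 lands solely at r2c5, so r2c5=5.
Step 14. [r3c2∈{6,9}] in row 3, 6 fits only at r3c2 ⇒ r3c2=6.
Step 15. [r2c7∈{1}] r2c7's peers cover all but 1 ⇒ r2c7=1.
Step 16. [r6c6∈{9}] r6c6's peers cover all but 9, so r6c6=9.
Step 17. [r6c1∈{6}] r6c1 has the single candidate 6. So r6c1=6.
Step 18. [r7c8∈{4}] r7c8's peers cover all but 4. So r7c8=4.
Step 19. [r3c4∈{7}] only 7 remains possible at r3c4. So r3c4=7.
Step 20. [r6c2∈{7}] only 7 remains possible at r6c2. So r6c2=7.
Step 21. [r8c6∈{4}] r8c6 has the single candidate 4, so r8c6=4.
Step 22. [r9c9∈{2}] r9c9 has the single candidate 2. So r9c9=2.
Step 23. [r5c8∈{1}] r5c8 is down to just 1. So r5c8=1.
Step 24. [r2c9∈{3}] only 3 remains possible at r2c9, so r2c9=3.
Step 25. [r2c3∈{2}] only 2 remains possible at r2c3 ⇒ r2c3=2.
Step 26. [r3c3∈{9}] r3c3's peers cover all but 9. So r3c3=9.
Step 27. [r6c3∈{5}] only 5 remains possible at r6c3, so r6c3=5.
Step 28. [r8c7∈{7}] nothing but 7 survives at r8c7. So r8c7=7.
Step 29. [r5c7∈{6}] r5c7 has the single candidate 6, so r5c7=6.
Step 30. [r9c6∈{1}] nothing but 1 survives at r9c6. So r9c6=1.
Step 31. [r3c6∈{8}] r3c6 has the single candidate 8 ⇒ r3c6=8.
Step 32. [r4c8∈{8}] r4c8 is down to just 8. So r4c8=8.
Step 33. [r3c5∈{3}] only 3 remains possible at r3c5 ⇒ r3c5=3.
Step 34. [r8c2∈{9}] r8c2 is down to just 9, so r8c2=9.
Step 35. [r9c4∈{5}] nothing but 5 survives at r9c4 ⇒ r9c4=5.
Step 36. [r9c5∈{6}] only 6 remains possible at r9c5. So r9c5=6.

Answer: 5 3 7 1 4 2 9 6 8 / 4 8 2 9 5 6 1 7 3 / 1 6 9 7 3 8 4 2 5 / 9 1 4 6 2 3 5 8 7 / 8 2 3 4 7 5 6 1 9 / 6 7 5 8 1 9 2 3 4 / 2 5 6 3 9 7 8 4 1 / 3 9 1 2 8 4 7 5 6 / 7 4 8 5 6 1 3 9 2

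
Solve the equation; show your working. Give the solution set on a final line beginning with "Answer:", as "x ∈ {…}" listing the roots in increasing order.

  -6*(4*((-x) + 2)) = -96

Step 1. [-6*(4*((-x) + 2)) = -96] divide by the outer -6. So div: 4*((-x) + 2) = 16.
Step 2. [4*((-x) + 2) = 16] divide by the outer 4 ⇒ div: (-x) + 2 = 4.
Step 3. [(-x) + 2 = 4] 2 comes off first (subtract 2) ⇒ sub: -x = 2.
Step 4. [-x = 2] LHS negated; negate both sides. So neg: x = -2.

Answer: x ∈ {-2}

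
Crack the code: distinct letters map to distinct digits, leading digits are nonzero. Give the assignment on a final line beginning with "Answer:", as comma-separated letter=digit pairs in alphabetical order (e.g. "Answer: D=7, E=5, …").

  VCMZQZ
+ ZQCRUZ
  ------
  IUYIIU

Step 1. [col 1: Z + Z ≡ U (mod 10)] column 1 (Z + Z ≡ U (mod 10), carry-in 0) doesn't pin U yet; pick U=4 and continue ⇒ U=4.
Step 2. [col 1: Z + Z ≡ U (mod 10)] Z=2 is one option consistent with column 1 (Z + Z ≡ U (mod 10), carry-in 0) — take it ⇒ Z=2.
Step 3. [col 2: Q + U ≡ I (mod 10)] no forcing yet in column 2 (carry-in 0); I=9 is free and consistent — try it, so I=9.
Step 4. [col 2: Q + U ≡ I (mod 10)] column 2 reads Q+U+carry(0)=I with U=4, I=9; with digits 2,4,9 already taken and all letters distinct, the only value for Q is 5, so Q=5.
Step 5. [col 3: Z + R ≡ I (mod 10)] column 3: given Z=2, I=9, carry-in 0, and digits 2,4,5,9 already taken and all letters distinct, Z+R≡I (mod 10) forces R=7, so R=7.
Step 6. [col 4: M + C ≡ Y (mod 10)] in column 4 we have M+C≡Y with carry-in 0; given nothing yet and digits 2,4,5,7,9 already taken and all letters distinct, that pins Y to 1, so Y=1.
Step 7. [col 4: M + C ≡ Y (mod 10)] M=3 is one option consistent with column 4 (M + C ≡ Y (mod 10), carry-in 0) — take it. So M=3.
Step 8. [col 4: M + C ≡ Y (mod 10)] column 4 reads M+C+carry(0)=Y with M=3, Y=1; with digits 1,2,3,4,5,7,9 already taken and all letters distinct, the only value for C is 8. So C=8.
Step 9. [col 6: V + Z ≡ I (mod 10)] column 6: given Z=2, I=9, carry-in 1, and digits 1,2,3,4,5,7,8,9 already taken and all letters distinct, V+Z≡I (mod 10) forces V=6 ⇒ V=6.

Answer: C=8, I=9, M=3, Q=5, R=7, U=4, V=6, Y=1, Z=2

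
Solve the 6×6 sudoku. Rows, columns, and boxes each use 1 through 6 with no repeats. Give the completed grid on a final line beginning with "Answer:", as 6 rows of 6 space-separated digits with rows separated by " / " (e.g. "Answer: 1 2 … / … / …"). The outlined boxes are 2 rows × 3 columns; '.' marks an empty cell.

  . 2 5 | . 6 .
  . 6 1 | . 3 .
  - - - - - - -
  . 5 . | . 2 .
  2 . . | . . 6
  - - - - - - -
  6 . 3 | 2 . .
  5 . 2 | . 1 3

Step 1. [r3c1∈{1,3,4}] 1 has one home in col 1: r3c1. So r3c1=1.
Step 2. [r3c6∈{4}] nothing but 4 survives at r3c6, so r3c6=4.
Step 3. [r6c2∈{4}] only 4 remains possible at r6c2. So r6c2=4.
Step 4. [r4c4∈{1,3,5}] r4c4 is the only open cell in row 4 admitting 1, so r4c4=1.
Step 5. [r5c6∈{5}] r5c6 has the single candidate 5. So r5c6=5.
Step 6. [r1c4∈{4}] r1c4's peers cover all but 4. So r1c4=4.
Step 7. [r5c2∈{1}] only 1 remains possible at r5c2, so r5c2=1.
Step 8. [r3c4∈{3}] r3c4's peers cover all but 3. So r3c4=3.
Step 9. [r3c3∈{6}] only 6 remains possible at r3c3 ⇒ r3c3=6.
Step 10. [r6c4∈{6}] only 6 remains possible at r6c4, so r6c4=6.
Step 11. [r2c6∈{2}] only 2 remains possible at r2c6 ⇒ r2c6=2.
Step 12. [r2c1∈{4}] r2c1's peers cover all but 4. So r2c1=4.
Step 13. [r5c5∈{4}] r5c5's peers cover all but 4, so r5c5=4.
Step 14. [r2c4∈{5}] r2c4's peers cover all but 5 ⇒ r2c4=5.
Step 15. [r1c1∈{3}] only 3 remains possible at r1c1. So r1c1=3.
Step 16. [r4c2∈{3}] r4c2's peers cover all but 3. So r4c2=3.
Step 17. [r4c5∈{5}] only 5 remains possible at r4c5, so r4c5=5.
Step 18. [r1c6∈{1}] r1c6's peers cover all but 1, so r1c6=1.
Step 19. [r4c3∈{4}] r4c3's peers cover all but 4 ⇒ r4c3=4.

Answer: 3 2 5 4 6 1 / 4 6 1 5 3 2 / 1 5 6 3 2 4 / 2 3 4 1 5 6 / 6 1 3 2 4 5 / 5 4 2 6 1 3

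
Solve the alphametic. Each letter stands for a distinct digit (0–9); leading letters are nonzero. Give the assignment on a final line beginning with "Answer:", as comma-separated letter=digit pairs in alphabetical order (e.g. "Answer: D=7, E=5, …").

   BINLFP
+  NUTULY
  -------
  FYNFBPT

Step 1. [col 1: P + Y ≡ T (mod 10)] no forcing yet in column 1 (carry-in 0); P=6 is free and consistent — try it. So P=6.
Step 2. [F] adding two 6-digit numbers gives at most 6+1 digits, and here it does — F is that final carry and must be 1. So F=1.
Step 3. [col 1: P + Y ≡ T (mod 10)] several values work for T in column 1 (P + Y ≡ T (mod 10), carry-in 0); try T=3. So T=3.
Step 4. [col 1: P + Y ≡ T (mod 10)] from column 1 (P=6, T=3, carry-in 0, digits 1,3,6 already taken and all letters distinct): Y must equal 7, so Y=7.
Step 5. [col 2: F + L ≡ P (mod 10)] in column 2 we have F+L≡P with carry-in 1; given F=1, P=6 and digits 1,3,6,7 already taken and all letters distinct, that pins L to 4 ⇒ L=4.
Step 6. [col 3: L + U ≡ B (mod 10)] U=5 is one option consistent with column 3 (L + U ≡ B (mod 10), carry-in 0) — take it ⇒ U=5.
Step 7. [col 3: L + U ≡ B (mod 10)] column 3: given L=4, U=5, carry-in 0, and digits 1,3,4,5,6,7 already taken and all letters distinct, L+U≡B (mod 10) forces B=9 ⇒ B=9.
Step 8. [col 4: N + T ≡ F (mod 10)] column 4: given T=3, F=1, carry-in 0, and digits 1,3,4,5,6,7,9 already taken and all letters distinct, N+T≡F (mod 10) forces N=8 ⇒ N=8.
Step 9. [col 5: I + U ≡ N (mod 10)] in column 5 we have I+U≡N with carry-in 1; given U=5, N=8 and digits 1,3,4,5,6,7,8,9 already taken and all letters distinct, that pins I to 2, so I=2.

Answer: B=9, F=1, I=2, L=4, N=8, P=6, T=3, U=5, Y=7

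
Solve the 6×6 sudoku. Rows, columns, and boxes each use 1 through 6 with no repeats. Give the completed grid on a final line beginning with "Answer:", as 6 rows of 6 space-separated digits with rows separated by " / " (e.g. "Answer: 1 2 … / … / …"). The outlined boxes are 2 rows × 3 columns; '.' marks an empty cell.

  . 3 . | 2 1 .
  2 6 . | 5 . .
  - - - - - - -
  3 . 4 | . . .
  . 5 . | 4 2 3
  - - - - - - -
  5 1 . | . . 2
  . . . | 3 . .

Step 1. [r5c4∈{6}] nothing but 6 survives at r5c4. So r5c4=6.
Step 2. [r6c2∈{2,4}] in col 2, 4 fits only at r6c2. So r6c2=4.
Step 3. [r6c1∈{6}] only 6 remains possible at r6c1, so r6c1=6.
Step 4. [r2c6∈{4}] r2c6 is down to just 4, so r2c6=4.
Step 5. [r6c5∈{5}] r6c5 has the single candidate 5 ⇒ r6c5=5.
Step 6. [r3c6∈{1,5,6}] row 3 places 5 nowhere but r3c6. So r3c6=5.
Step 7. [r4c1∈{1}] only 1 remains possible at r4c1 ⇒ r4c1=1.
Step 8. [r2c3∈{1}] r2c3's peers cover all but 1, so r2c3=1.
Step 9. [r4c3∈{6}] r4c3 is down to just 6. So r4c3=6.
Step 10. [r3c2∈{2}] only 2 remains possible at r3c2, so r3c2=2.
Step 11. [r1c3∈{5}] nothing but 5 survives at r1c3. So r1c3=5.
Step 12. [r5c5∈{4}] r5c5 has the single candidate 4 ⇒ r5c5=4.
Step 13. [r6c6∈{1}] r6c6 has the single candidate 1. So r6c6=1.
Step 14. [r3c4∈{1}] r3c4 has the single candidate 1. So r3c4=1.
Step 15. [r3c5∈{6}] r3c5 is down to just 6, so r3c5=6.
Step 16. [r1c6∈{6}] r1c6 has the single candidate 6, so r1c6=6.
Step 17. [r2c5∈{3}] nothing but 3 survives at r2c5. So r2c5=3.
Step 18. [r6c3∈{2}] only 2 remains possible at r6c3, so r6c3=2.
Step 19. [r1c1∈{4}] r1c1 is down to just 4 ⇒ r1c1=4.
Step 20. [r5c3∈{3}] r5c3 has the single candidate 3, so r5c3=3.

Answer: 4 3 5 2 1 6 / 2 6 1 5 3 4 / 3 2 4 1 6 5 / 1 5 6 4 2 3 / 5 1 3 6 4 2 / 6 4 2 3 5 1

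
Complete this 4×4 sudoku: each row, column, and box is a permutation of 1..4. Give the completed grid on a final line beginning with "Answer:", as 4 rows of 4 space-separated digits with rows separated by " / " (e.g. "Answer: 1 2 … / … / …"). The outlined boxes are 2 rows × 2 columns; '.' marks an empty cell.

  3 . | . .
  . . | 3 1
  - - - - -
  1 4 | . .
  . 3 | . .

Step 1. [r3c3∈{2}] r3c3's peers cover all but 2 ⇒ r3c3=2.
Step 2. [r4c4∈{4}] r4c4 has the single candidate 4. So r4c4=4.
Step 3. [r2c2∈{2}] r2c2 has the single candidate 2. So r2c2=2.
Step 4. [r1c4∈{2}] only 2 remains possible at r1c4. So r1c4=2.
Step 5. [r2c1∈{4}] r2c1's peers cover all but 4 ⇒ r2c1=4.
Step 6. [r4c1∈{2}] nothing but 2 survives at r4c1, so r4c1=2.
Step 7. [r1c2∈{1}] nothing but 1 survives at r1c2, so r1c2=1.
Step 8. [r3c4∈{3}] r3c4 is down to just 3 ⇒ r3c4=3.
Step 9. [r1c3∈{4}] nothing but 4 survives at r1c3, so r1c3=4.
Step 10. [r4c3∈{1}] only 1 remains possible at r4c3. So r4c3=1.

Answer: 3 1 4 2 / 4 2 3 1 / 1 4 2 3 / 2 3 1 4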